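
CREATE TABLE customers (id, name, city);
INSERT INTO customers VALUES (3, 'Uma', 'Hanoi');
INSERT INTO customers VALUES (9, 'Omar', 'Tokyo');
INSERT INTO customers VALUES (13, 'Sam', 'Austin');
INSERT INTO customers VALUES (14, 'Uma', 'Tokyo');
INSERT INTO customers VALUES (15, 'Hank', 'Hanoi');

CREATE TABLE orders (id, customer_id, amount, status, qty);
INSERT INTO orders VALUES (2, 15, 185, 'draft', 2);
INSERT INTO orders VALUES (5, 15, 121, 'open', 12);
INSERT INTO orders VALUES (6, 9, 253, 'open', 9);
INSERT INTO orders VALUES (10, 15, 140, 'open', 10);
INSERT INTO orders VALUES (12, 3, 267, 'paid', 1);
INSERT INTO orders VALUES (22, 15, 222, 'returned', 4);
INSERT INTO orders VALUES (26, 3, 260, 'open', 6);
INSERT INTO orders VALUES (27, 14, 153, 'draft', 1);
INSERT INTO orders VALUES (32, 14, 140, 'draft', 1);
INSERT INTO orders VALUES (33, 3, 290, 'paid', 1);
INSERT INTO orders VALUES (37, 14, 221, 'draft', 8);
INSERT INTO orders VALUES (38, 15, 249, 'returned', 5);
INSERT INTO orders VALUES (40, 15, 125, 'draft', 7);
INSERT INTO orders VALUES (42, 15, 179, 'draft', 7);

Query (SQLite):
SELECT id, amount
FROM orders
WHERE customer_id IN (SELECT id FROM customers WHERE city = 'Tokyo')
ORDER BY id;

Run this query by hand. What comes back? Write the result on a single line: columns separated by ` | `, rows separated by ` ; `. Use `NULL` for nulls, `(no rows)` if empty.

6 | 253 ; 27 | 153 ; 32 | 140 ; 37 | 221

Inner query: customers.id where city = 'Tokyo'.
Outer: keep orders rows whose customer_id is in that set.
Inner query → {9, 14}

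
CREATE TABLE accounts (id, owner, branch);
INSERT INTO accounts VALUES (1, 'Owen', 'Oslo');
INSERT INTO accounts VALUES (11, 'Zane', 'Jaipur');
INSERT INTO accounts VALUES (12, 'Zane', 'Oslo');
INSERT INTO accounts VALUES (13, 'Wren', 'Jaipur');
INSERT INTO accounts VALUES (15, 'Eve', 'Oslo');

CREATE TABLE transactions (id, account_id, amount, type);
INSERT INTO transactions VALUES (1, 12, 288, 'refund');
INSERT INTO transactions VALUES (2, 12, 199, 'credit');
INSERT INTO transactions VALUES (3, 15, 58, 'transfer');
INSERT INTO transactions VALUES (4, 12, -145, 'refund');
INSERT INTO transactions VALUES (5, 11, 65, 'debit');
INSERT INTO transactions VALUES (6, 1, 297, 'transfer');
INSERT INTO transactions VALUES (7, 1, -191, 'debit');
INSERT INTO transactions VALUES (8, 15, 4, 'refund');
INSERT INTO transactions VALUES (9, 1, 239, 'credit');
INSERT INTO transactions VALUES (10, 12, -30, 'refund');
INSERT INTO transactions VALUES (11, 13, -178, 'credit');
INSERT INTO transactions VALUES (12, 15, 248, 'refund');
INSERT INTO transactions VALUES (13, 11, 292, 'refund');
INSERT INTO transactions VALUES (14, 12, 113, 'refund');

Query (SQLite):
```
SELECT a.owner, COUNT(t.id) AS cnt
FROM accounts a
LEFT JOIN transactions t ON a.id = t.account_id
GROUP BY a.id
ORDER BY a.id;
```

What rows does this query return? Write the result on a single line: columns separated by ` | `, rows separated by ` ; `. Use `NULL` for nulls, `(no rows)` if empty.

LEFT JOIN keeps every accounts row; unmatched ones get NULL for transactions columns.
Group by accounts.id and compute COUNT(t.id). COUNT(col) of an all-NULL group is 0.
  1: ids {6, 7, 9} → COUNT(t.id)=3
  11: ids {5, 13} → COUNT(t.id)=2
  12: ids {1, 2, 4, 10, 14} → COUNT(t.id)=5
  13: ids {11} → COUNT(t.id)=1
  15: ids {3, 8, 12} → COUNT(t.id)=3

Owen | 3 ; Zane | 2 ; Zane | 5 ; Wren | 1 ; Eve | 3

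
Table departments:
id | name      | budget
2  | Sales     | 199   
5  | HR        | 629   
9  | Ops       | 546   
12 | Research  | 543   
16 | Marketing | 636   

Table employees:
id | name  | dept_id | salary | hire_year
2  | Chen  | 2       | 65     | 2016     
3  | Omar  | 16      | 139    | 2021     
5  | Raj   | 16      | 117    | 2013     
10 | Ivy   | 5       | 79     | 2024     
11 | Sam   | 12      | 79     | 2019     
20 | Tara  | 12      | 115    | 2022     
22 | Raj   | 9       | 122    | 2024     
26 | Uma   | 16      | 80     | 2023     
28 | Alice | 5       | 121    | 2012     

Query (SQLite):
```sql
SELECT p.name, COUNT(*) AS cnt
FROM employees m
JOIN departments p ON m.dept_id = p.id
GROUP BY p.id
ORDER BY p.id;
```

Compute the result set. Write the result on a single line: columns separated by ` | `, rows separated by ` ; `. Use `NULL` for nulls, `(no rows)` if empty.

Sales | 1 ; HR | 2 ; Ops | 1 ; Research | 2 ; Marketing | 3

Join each employees row to its departments via dept_id.
Group joined rows by departments.id; compute COUNT(*) per group.
  2: ids {2} → COUNT(*)=1
  5: ids {10, 28} → COUNT(*)=2
  9: ids {22} → COUNT(*)=1
  12: ids {11, 20} → COUNT(*)=2
  16: ids {3, 5, 26} → COUNT(*)=3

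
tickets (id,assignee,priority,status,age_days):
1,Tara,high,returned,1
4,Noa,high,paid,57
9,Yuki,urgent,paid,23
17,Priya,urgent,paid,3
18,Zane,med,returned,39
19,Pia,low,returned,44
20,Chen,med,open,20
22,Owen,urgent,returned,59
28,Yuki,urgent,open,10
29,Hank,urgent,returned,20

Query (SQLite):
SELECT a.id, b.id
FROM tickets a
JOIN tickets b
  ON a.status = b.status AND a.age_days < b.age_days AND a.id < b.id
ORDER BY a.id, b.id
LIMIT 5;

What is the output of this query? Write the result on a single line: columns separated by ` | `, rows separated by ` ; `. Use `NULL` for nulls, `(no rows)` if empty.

1 | 18 ; 1 | 19 ; 1 | 22 ; 1 | 29 ; 18 | 19

Pairs (a,b) with same status, a.age_days < b.age_days, a.id < b.id.
status groups: open:{20,28} paid:{4,9,17} returned:{1,18,19,22,29}
Ordered by (a.id, b.id); first 5.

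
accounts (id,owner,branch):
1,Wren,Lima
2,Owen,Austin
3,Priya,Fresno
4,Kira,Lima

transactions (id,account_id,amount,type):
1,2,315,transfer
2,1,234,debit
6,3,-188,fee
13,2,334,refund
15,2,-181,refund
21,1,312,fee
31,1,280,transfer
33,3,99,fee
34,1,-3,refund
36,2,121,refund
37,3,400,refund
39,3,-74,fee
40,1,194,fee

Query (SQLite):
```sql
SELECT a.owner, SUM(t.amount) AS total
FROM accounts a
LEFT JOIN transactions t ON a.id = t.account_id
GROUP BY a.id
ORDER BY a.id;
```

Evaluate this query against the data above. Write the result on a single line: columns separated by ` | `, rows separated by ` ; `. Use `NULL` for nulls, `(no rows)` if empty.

LEFT JOIN keeps every accounts row; unmatched ones get NULL for transactions columns.
Group by accounts.id and compute SUM(t.amount). SUM over an all-NULL group is NULL.
  1: ids {2, 21, 31, 34, 40} → SUM(t.amount)=1017
  2: ids {1, 13, 15, 36} → SUM(t.amount)=589
  3: ids {6, 33, 37, 39} → SUM(t.amount)=237
  4: ids {—} → SUM(t.amount)=NULL

Wren | 1017 ; Owen | 589 ; Priya | 237 ; Kira | NULL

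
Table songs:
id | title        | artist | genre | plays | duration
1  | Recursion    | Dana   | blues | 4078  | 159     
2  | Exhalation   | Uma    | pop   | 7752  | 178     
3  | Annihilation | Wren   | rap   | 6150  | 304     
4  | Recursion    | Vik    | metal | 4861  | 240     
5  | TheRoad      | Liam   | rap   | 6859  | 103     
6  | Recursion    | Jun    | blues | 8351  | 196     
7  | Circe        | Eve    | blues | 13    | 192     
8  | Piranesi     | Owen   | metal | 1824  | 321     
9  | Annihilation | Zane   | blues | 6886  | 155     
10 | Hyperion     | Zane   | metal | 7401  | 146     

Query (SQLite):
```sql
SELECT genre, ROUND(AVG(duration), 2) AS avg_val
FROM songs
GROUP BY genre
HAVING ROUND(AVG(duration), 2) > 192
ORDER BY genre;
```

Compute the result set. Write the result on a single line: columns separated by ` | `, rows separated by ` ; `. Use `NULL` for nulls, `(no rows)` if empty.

Partition songs by genre; compute ROUND(AVG(duration), 2) within each group.
HAVING: keep groups where ROUND(AVG(duration), 2) > 192.
  blues: ids {1, 6, 7, 9} → ROUND(AVG(duration), 2)=175.5
  metal: ids {4, 8, 10} → ROUND(AVG(duration), 2)=235.67
  pop: ids {2} → ROUND(AVG(duration), 2)=178
  rap: ids {3, 5} → ROUND(AVG(duration), 2)=203.5

metal | 235.67 ; rap | 203.5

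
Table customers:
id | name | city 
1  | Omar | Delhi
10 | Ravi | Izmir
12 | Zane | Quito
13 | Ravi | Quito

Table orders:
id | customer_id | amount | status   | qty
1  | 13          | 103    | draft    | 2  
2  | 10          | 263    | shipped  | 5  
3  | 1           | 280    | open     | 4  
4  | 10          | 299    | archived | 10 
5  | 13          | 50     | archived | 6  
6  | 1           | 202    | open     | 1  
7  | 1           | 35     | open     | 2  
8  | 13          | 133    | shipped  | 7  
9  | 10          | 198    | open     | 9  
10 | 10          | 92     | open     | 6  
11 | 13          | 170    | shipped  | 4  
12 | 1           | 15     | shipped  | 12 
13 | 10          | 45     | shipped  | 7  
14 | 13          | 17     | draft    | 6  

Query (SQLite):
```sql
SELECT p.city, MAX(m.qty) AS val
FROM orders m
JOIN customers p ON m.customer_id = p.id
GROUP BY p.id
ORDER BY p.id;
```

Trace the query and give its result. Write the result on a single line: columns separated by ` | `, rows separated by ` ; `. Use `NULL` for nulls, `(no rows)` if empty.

Join each orders row to its customers via customer_id.
Group joined rows by customers.id; compute MAX(m.qty) per group.
  1: ids {3, 6, 7, 12} → MAX(m.qty)=12
  10: ids {2, 4, 9, 10, 13} → MAX(m.qty)=10
  13: ids {1, 5, 8, 11, 14} → MAX(m.qty)=7

Delhi | 12 ; Izmir | 10 ; Quito | 7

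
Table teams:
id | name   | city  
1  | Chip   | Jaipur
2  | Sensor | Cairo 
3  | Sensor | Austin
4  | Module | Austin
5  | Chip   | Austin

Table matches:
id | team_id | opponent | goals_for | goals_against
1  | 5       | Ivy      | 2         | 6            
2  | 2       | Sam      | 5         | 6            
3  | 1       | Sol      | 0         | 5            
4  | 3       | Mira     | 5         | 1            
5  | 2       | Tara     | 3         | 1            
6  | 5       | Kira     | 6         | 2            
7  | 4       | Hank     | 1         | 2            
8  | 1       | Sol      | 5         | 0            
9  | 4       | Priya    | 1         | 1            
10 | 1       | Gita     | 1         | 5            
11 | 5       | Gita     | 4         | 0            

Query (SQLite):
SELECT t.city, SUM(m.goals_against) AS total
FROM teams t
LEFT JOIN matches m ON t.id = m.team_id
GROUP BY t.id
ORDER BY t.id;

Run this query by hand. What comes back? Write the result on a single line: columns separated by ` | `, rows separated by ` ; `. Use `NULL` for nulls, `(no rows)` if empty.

LEFT JOIN keeps every teams row; unmatched ones get NULL for matches columns.
Group by teams.id and compute SUM(m.goals_against). SUM over an all-NULL group is NULL.
  1: ids {3, 8, 10} → SUM(m.goals_against)=10
  2: ids {2, 5} → SUM(m.goals_against)=7
  3: ids {4} → SUM(m.goals_against)=1
  4: ids {7, 9} → SUM(m.goals_against)=3
  5: ids {1, 6, 11} → SUM(m.goals_against)=8

Jaipur | 10 ; Cairo | 7 ; Austin | 1 ; Austin | 3 ; Austin | 8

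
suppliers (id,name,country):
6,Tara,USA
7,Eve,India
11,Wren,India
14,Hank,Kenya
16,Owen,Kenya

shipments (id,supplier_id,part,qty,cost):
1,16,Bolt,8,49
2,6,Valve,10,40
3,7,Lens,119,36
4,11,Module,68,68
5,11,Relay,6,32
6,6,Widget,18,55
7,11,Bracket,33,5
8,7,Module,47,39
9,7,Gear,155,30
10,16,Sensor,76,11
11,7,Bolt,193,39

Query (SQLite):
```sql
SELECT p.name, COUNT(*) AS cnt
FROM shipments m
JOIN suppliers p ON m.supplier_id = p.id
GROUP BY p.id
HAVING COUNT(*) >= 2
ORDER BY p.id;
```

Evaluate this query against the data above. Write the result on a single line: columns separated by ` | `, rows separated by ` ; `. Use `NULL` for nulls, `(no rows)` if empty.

Tara | 2 ; Eve | 4 ; Wren | 3 ; Owen | 2

Join each shipments row to its suppliers via supplier_id.
Group joined rows by suppliers.id; compute COUNT(*) per group.
HAVING: keep groups with count ≥ 2.
  6: ids {2, 6} → COUNT(*)=2
  7: ids {3, 8, 9, 11} → COUNT(*)=4
  11: ids {4, 5, 7} → COUNT(*)=3
  16: ids {1, 10} → COUNT(*)=2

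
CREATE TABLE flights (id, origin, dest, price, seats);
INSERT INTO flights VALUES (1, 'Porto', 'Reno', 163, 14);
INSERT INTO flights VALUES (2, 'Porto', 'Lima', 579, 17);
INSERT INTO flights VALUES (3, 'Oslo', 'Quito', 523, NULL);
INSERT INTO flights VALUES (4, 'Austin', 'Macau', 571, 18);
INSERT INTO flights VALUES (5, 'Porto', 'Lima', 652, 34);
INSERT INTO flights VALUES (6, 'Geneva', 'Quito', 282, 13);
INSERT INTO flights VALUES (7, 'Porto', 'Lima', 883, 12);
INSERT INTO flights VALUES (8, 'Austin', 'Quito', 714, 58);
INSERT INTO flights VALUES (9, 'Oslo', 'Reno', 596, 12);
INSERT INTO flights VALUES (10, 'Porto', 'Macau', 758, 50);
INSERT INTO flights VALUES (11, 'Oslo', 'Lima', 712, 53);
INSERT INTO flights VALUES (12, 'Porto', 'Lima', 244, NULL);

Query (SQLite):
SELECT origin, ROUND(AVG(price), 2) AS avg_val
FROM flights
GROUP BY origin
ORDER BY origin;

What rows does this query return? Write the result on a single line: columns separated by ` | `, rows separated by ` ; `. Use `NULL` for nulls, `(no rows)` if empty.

Austin | 642.5 ; Geneva | 282 ; Oslo | 610.33 ; Porto | 546.5

Partition flights by origin; compute ROUND(AVG(price), 2) within each group.
  Austin: ids {4, 8} → ROUND(AVG(price), 2)=642.5
  Geneva: ids {6} → ROUND(AVG(price), 2)=282
  Oslo: ids {3, 9, 11} → ROUND(AVG(price), 2)=610.33
  Porto: ids {1, 2, 5, 7, 10, 12} → ROUND(AVG(price), 2)=546.5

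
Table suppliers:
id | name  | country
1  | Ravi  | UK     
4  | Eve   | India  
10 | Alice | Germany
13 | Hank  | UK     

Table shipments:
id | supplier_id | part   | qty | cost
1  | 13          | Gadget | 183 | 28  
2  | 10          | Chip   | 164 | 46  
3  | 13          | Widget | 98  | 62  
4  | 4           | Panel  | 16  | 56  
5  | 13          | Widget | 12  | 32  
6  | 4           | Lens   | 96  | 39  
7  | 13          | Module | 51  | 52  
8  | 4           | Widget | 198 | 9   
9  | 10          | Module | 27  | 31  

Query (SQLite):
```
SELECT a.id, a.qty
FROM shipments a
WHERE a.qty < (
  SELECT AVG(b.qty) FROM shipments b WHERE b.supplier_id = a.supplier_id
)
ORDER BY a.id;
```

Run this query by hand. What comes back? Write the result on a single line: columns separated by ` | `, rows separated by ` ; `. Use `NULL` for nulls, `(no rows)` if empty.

4 | 16 ; 5 | 12 ; 6 | 96 ; 7 | 51 ; 9 | 27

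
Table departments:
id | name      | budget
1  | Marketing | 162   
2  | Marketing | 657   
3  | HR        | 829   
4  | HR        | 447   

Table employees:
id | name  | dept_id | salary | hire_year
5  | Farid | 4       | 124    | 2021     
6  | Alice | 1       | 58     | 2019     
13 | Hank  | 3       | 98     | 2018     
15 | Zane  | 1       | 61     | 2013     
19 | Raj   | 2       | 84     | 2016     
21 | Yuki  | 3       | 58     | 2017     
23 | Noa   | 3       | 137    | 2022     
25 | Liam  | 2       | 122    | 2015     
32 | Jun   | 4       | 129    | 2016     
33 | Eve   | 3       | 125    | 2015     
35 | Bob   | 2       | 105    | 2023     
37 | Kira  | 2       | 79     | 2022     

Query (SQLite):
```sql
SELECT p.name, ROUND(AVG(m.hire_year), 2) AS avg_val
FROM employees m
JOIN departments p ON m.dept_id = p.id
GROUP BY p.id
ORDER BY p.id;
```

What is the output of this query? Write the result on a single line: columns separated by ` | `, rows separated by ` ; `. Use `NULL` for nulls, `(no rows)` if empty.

Marketing | 2016 ; Marketing | 2019 ; HR | 2018 ; HR | 2018.5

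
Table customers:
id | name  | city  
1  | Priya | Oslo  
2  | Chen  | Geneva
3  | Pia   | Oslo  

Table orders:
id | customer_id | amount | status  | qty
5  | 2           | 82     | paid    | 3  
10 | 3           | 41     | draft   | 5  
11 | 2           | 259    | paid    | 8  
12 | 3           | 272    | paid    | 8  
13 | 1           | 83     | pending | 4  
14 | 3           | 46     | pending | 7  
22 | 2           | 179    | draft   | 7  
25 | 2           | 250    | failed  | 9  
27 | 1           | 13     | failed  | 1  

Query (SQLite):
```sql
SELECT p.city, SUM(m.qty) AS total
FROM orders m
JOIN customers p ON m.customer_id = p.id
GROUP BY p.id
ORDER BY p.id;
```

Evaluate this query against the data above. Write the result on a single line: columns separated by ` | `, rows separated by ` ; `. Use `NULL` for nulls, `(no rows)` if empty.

Join each orders row to its customers via customer_id.
Group joined rows by customers.id; compute SUM(m.qty) per group.
  1: ids {13, 27} → SUM(m.qty)=5
  2: ids {5, 11, 22, 25} → SUM(m.qty)=27
  3: ids {10, 12, 14} → SUM(m.qty)=20

Oslo | 5 ; Geneva | 27 ; Oslo | 20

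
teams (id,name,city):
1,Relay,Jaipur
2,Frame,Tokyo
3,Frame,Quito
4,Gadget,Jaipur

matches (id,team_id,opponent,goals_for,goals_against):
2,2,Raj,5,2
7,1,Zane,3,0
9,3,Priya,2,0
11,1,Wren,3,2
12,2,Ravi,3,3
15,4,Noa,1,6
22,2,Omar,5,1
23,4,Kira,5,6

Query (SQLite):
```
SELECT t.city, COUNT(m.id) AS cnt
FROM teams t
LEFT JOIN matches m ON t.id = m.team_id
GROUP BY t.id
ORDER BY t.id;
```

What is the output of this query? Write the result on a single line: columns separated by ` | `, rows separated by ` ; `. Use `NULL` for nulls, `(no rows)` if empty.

LEFT JOIN keeps every teams row; unmatched ones get NULL for matches columns.
Group by teams.id and compute COUNT(m.id). COUNT(col) of an all-NULL group is 0.
  1: ids {7, 11} → COUNT(m.id)=2
  2: ids {2, 12, 22} → COUNT(m.id)=3
  3: ids {9} → COUNT(m.id)=1
  4: ids {15, 23} → COUNT(m.id)=2

Jaipur | 2 ; Tokyo | 3 ; Quito | 1 ; Jaipur | 2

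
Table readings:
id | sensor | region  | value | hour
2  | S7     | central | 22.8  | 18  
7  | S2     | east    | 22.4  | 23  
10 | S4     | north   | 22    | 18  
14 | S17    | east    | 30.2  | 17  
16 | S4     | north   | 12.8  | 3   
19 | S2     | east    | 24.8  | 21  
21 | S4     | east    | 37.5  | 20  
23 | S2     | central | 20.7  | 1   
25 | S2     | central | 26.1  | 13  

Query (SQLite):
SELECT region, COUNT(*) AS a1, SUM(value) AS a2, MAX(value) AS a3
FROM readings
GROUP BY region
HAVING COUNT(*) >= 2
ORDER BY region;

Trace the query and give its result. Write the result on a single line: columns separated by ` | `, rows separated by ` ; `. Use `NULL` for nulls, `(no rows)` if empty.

Group readings by region.
Per group compute: COUNT(*), SUM(value), MAX(value).
HAVING: drop groups with fewer than 2 rows.
  central: ids {2, 23, 25} → COUNT(*)=3, SUM(value)=69.6, MAX(value)=26.1
  east: ids {7, 14, 19, 21} → COUNT(*)=4, SUM(value)=114.9, MAX(value)=37.5
  north: ids {10, 16} → COUNT(*)=2, SUM(value)=34.8, MAX(value)=22

central | 3 | 69.6 | 26.1 ; east | 4 | 114.9 | 37.5 ; north | 2 | 34.8 | 22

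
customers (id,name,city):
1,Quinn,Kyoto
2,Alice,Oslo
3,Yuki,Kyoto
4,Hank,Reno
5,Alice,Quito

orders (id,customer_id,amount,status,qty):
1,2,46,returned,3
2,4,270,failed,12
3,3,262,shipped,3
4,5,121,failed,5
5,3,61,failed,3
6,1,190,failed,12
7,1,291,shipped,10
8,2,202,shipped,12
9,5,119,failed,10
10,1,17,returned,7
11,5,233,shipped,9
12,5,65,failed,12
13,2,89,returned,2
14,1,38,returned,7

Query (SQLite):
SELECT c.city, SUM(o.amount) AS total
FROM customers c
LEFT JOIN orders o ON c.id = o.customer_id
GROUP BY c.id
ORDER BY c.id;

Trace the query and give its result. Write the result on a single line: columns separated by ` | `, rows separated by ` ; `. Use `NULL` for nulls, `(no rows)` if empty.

LEFT JOIN keeps every customers row; unmatched ones get NULL for orders columns.
Group by customers.id and compute SUM(o.amount). SUM over an all-NULL group is NULL.
  1: ids {6, 7, 10, 14} → SUM(o.amount)=536
  2: ids {1, 8, 13} → SUM(o.amount)=337
  3: ids {3, 5} → SUM(o.amount)=323
  4: ids {2} → SUM(o.amount)=270
  5: ids {4, 9, 11, 12} → SUM(o.amount)=538

Kyoto | 536 ; Oslo | 337 ; Kyoto | 323 ; Reno | 270 ; Quito | 538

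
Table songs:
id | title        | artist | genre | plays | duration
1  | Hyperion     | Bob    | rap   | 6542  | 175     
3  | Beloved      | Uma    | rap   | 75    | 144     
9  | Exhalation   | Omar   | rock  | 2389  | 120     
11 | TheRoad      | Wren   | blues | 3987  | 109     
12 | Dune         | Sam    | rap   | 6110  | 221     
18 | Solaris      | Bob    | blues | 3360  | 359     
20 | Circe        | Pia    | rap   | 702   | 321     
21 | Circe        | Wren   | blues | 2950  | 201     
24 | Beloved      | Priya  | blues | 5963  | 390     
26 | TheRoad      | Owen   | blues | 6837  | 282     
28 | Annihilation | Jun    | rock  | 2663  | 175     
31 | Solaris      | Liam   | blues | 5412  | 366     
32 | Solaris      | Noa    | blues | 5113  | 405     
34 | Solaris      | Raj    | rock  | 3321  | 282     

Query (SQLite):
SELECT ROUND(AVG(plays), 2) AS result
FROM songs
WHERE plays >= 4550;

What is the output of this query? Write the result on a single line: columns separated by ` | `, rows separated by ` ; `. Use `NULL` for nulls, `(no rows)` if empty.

Rows where plays >= 4550 → plays values: [6542, 6110, 5963, 6837, 5412, 5113].
AVG = 35977 / 6 (rounded to 2 dp).

5996.17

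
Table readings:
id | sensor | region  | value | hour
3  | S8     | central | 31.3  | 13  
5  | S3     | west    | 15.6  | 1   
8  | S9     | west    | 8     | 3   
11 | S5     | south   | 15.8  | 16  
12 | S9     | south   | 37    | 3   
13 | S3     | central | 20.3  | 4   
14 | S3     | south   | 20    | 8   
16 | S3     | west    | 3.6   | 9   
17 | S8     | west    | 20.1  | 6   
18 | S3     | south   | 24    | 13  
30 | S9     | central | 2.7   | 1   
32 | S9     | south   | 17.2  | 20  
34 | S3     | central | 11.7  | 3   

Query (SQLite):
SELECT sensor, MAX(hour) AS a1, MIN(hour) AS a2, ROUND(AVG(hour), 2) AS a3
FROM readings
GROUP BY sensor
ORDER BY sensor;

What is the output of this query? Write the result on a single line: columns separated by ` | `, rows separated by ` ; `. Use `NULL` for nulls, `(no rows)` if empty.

S3 | 13 | 1 | 6.33 ; S5 | 16 | 16 | 16 ; S8 | 13 | 6 | 9.5 ; S9 | 20 | 1 | 6.75

Group readings by sensor.
Per group compute: MAX(hour), MIN(hour), ROUND(AVG(hour), 2).
  S3: ids {5, 13, 14, 16, 18, 34} → MAX(hour)=13, MIN(hour)=1, ROUND(AVG(hour), 2)=6.33
  S5: ids {11} → MAX(hour)=16, MIN(hour)=16, ROUND(AVG(hour), 2)=16
  S8: ids {3, 17} → MAX(hour)=13, MIN(hour)=6, ROUND(AVG(hour), 2)=9.5
  S9: ids {8, 12, 30, 32} → MAX(hour)=20, MIN(hour)=1, ROUND(AVG(hour), 2)=6.75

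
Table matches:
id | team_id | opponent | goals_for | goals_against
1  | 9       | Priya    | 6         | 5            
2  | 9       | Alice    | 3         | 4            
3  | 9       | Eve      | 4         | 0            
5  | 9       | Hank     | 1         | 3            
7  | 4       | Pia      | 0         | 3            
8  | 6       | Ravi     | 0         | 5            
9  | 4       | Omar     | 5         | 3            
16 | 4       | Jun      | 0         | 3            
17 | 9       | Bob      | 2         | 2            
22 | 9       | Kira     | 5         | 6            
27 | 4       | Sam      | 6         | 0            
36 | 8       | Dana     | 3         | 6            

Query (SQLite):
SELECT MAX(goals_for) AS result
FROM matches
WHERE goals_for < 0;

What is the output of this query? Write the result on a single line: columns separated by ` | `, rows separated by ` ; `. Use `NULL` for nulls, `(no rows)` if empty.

NULL

Rows where goals_for < 0 → goals_for values: [].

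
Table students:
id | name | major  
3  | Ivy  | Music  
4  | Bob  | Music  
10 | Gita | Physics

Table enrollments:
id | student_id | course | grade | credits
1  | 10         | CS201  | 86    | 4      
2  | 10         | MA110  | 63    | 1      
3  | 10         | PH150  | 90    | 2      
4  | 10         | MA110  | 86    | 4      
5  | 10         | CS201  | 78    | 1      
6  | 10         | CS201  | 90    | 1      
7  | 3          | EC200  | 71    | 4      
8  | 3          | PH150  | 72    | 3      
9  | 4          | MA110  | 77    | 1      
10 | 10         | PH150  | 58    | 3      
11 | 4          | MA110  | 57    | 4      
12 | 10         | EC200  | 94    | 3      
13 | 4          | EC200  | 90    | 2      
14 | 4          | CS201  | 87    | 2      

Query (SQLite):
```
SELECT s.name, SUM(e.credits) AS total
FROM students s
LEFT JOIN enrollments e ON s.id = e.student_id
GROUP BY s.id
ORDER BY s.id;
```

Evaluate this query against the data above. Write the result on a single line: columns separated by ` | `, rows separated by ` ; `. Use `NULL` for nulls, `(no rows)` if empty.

LEFT JOIN keeps every students row; unmatched ones get NULL for enrollments columns.
Group by students.id and compute SUM(e.credits). SUM over an all-NULL group is NULL.
  3: ids {7, 8} → SUM(e.credits)=7
  4: ids {9, 11, 13, 14} → SUM(e.credits)=9
  10: ids {1, 2, 3, 4, 5, 6, 10, 12} → SUM(e.credits)=19

Ivy | 7 ; Bob | 9 ; Gita | 19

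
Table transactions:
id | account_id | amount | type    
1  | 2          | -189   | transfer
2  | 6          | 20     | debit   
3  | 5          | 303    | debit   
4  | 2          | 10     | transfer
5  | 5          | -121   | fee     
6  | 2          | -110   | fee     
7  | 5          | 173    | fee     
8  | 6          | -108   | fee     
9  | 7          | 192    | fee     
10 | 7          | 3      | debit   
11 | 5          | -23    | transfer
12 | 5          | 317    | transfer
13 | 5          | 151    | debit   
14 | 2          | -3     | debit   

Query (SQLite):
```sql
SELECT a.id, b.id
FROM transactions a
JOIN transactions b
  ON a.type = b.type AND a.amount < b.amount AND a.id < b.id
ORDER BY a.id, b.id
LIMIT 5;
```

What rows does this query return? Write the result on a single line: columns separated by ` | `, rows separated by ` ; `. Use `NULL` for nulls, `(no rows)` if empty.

Pairs (a,b) with same type, a.amount < b.amount, a.id < b.id.
type groups: debit:{2,3,10,13,14} fee:{5,6,7,8,9} transfer:{1,4,11,12}
Ordered by (a.id, b.id); first 5.

1 | 4 ; 1 | 11 ; 1 | 12 ; 2 | 3 ; 2 | 13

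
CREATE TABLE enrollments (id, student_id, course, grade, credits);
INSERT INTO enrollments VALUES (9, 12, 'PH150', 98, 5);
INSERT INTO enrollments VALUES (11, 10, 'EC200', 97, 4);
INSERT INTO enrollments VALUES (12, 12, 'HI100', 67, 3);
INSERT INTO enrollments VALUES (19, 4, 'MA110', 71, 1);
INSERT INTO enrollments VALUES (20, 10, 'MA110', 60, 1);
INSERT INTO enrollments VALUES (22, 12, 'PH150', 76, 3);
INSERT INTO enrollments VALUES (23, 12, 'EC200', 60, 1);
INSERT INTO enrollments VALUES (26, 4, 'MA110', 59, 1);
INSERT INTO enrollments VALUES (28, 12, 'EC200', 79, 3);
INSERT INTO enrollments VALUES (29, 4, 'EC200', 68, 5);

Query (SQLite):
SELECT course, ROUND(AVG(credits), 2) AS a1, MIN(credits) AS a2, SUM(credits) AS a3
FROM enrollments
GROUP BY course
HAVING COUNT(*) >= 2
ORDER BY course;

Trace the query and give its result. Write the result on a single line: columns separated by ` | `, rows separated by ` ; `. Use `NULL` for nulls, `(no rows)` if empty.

EC200 | 3.25 | 1 | 13 ; MA110 | 1 | 1 | 3 ; PH150 | 4 | 3 | 8

Group enrollments by course.
Per group compute: ROUND(AVG(credits), 2), MIN(credits), SUM(credits).
HAVING: drop groups with fewer than 2 rows.
  EC200: ids {11, 23, 28, 29} → ROUND(AVG(credits), 2)=3.25, MIN(credits)=1, SUM(credits)=13
  HI100: ids {12} → ROUND(AVG(credits), 2)=3, MIN(credits)=3, SUM(credits)=3
  MA110: ids {19, 20, 26} → ROUND(AVG(credits), 2)=1, MIN(credits)=1, SUM(credits)=3
  PH150: ids {9, 22} → ROUND(AVG(credits), 2)=4, MIN(credits)=3, SUM(credits)=8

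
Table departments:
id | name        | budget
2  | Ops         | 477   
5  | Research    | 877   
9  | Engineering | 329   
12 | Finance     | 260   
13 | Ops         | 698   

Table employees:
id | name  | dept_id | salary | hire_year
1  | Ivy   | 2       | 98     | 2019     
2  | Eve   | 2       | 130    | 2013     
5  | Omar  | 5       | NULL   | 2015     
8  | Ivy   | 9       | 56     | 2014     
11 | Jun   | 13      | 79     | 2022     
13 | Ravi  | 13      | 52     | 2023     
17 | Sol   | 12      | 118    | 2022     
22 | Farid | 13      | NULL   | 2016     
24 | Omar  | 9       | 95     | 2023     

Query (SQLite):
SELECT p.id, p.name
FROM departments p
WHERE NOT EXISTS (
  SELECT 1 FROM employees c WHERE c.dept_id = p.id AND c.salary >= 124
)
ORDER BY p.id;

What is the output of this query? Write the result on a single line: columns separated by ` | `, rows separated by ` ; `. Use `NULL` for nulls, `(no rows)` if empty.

For each departments row, check whether any employees with matching dept_id has salary >= 124.
Keep rows where that is false.

5 | Research ; 9 | Engineering ; 12 | Finance ; 13 | Ops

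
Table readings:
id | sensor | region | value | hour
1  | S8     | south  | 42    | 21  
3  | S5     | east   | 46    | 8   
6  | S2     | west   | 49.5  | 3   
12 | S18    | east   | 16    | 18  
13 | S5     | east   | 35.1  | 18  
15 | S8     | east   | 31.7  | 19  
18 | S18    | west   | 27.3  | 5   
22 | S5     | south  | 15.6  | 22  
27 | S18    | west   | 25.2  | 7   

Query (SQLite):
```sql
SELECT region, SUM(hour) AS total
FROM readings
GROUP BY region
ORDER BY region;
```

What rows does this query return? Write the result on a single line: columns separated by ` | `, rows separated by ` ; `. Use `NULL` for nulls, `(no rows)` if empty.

east | 63 ; south | 43 ; west | 15

Partition readings by region; compute SUM(hour) within each group.
  east: ids {3, 12, 13, 15} → SUM(hour)=63
  south: ids {1, 22} → SUM(hour)=43
  west: ids {6, 18, 27} → SUM(hour)=15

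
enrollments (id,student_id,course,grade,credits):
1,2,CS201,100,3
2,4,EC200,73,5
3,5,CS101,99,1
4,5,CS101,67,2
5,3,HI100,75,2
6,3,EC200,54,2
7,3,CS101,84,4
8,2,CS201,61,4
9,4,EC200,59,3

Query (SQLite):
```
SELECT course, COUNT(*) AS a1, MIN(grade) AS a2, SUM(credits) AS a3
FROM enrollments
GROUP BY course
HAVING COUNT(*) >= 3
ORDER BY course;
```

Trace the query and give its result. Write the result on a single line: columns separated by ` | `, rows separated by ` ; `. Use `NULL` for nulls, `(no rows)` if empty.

Group enrollments by course.
Per group compute: COUNT(*), MIN(grade), SUM(credits).
HAVING: drop groups with fewer than 3 rows.
  CS101: ids {3, 4, 7} → COUNT(*)=3, MIN(grade)=67, SUM(credits)=7
  CS201: ids {1, 8} → COUNT(*)=2, MIN(grade)=61, SUM(credits)=7
  EC200: ids {2, 6, 9} → COUNT(*)=3, MIN(grade)=54, SUM(credits)=10
  HI100: ids {5} → COUNT(*)=1, MIN(grade)=75, SUM(credits)=2

CS101 | 3 | 67 | 7 ; EC200 | 3 | 54 | 10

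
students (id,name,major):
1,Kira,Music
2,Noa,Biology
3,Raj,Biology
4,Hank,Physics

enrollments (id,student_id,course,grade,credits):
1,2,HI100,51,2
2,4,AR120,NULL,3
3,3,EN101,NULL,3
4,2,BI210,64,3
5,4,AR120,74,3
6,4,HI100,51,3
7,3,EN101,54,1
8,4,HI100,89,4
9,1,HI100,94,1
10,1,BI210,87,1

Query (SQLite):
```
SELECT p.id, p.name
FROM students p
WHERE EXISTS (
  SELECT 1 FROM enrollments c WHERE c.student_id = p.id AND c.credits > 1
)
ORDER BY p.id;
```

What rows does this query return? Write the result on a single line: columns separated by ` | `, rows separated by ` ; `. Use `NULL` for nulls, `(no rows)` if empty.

2 | Noa ; 3 | Raj ; 4 | Hank

For each students row, check whether any enrollments with matching student_id has credits > 1.
Keep rows where that is true.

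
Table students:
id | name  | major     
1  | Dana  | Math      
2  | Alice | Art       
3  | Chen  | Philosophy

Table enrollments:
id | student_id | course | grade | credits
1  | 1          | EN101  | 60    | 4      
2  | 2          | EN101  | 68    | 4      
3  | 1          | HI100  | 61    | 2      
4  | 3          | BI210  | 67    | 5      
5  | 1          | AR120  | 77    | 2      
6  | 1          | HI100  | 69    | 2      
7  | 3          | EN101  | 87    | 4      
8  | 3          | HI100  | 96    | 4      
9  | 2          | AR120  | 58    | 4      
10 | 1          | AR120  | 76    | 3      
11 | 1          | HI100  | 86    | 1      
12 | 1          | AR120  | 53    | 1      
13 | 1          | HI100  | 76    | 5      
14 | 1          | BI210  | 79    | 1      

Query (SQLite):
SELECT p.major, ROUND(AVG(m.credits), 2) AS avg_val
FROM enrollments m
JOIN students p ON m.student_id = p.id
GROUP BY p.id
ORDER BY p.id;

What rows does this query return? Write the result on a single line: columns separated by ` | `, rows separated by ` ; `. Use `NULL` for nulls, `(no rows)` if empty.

Join each enrollments row to its students via student_id.
Group joined rows by students.id; compute ROUND(AVG(m.credits), 2) per group.
  1: ids {1, 3, 5, 6, 10, 11, 12, 13, 14} → ROUND(AVG(m.credits), 2)=2.33
  2: ids {2, 9} → ROUND(AVG(m.credits), 2)=4
  3: ids {4, 7, 8} → ROUND(AVG(m.credits), 2)=4.33

Math | 2.33 ; Art | 4 ; Philosophy | 4.33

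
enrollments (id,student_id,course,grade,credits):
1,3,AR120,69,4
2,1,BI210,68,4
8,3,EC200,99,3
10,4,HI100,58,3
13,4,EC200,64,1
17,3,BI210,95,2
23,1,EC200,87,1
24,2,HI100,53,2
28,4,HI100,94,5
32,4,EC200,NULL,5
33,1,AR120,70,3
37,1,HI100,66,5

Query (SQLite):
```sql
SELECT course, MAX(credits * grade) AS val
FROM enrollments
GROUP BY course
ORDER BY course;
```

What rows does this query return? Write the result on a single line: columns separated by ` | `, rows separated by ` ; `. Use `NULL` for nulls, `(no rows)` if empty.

AR120 | 276 ; BI210 | 272 ; EC200 | 297 ; HI100 | 470

For each row compute credits * grade.
Group by course; take MAX of the expression per group.
  AR120: ids {1, 33} → MAX(credits * grade)=276
  BI210: ids {2, 17} → MAX(credits * grade)=272
  EC200: ids {8, 13, 23, 32} → MAX(credits * grade)=297
  HI100: ids {10, 24, 28, 37} → MAX(credits * grade)=470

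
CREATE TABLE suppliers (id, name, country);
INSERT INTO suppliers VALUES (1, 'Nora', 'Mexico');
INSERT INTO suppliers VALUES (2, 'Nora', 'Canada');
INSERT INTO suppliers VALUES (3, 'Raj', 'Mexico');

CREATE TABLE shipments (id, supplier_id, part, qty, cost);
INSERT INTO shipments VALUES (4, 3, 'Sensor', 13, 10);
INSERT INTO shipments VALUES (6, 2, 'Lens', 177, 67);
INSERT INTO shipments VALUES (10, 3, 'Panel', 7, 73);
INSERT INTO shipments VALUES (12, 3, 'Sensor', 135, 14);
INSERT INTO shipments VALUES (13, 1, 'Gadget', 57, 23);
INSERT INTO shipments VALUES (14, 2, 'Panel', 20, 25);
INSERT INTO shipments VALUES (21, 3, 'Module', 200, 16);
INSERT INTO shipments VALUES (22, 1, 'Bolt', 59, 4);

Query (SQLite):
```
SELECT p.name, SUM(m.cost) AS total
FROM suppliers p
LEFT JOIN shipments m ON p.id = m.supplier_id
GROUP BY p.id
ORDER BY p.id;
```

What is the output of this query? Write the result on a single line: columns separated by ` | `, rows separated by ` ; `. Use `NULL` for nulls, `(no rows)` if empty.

Nora | 27 ; Nora | 92 ; Raj | 113

LEFT JOIN keeps every suppliers row; unmatched ones get NULL for shipments columns.
Group by suppliers.id and compute SUM(m.cost). SUM over an all-NULL group is NULL.
  1: ids {13, 22} → SUM(m.cost)=27
  2: ids {6, 14} → SUM(m.cost)=92
  3: ids {4, 10, 12, 21} → SUM(m.cost)=113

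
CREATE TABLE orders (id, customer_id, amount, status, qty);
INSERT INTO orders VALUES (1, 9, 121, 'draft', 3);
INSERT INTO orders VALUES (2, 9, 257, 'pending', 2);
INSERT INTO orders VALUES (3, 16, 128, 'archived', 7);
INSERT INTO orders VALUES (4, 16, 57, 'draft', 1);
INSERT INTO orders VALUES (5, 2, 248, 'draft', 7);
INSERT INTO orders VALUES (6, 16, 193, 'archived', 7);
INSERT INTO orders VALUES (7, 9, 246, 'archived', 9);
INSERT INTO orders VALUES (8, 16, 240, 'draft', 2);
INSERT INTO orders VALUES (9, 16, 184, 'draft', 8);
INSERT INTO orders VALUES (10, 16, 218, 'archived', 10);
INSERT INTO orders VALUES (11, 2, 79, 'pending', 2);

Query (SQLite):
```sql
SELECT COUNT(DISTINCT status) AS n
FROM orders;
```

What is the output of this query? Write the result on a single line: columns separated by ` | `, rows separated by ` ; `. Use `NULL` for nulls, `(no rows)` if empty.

Count distinct non-NULL status values.

3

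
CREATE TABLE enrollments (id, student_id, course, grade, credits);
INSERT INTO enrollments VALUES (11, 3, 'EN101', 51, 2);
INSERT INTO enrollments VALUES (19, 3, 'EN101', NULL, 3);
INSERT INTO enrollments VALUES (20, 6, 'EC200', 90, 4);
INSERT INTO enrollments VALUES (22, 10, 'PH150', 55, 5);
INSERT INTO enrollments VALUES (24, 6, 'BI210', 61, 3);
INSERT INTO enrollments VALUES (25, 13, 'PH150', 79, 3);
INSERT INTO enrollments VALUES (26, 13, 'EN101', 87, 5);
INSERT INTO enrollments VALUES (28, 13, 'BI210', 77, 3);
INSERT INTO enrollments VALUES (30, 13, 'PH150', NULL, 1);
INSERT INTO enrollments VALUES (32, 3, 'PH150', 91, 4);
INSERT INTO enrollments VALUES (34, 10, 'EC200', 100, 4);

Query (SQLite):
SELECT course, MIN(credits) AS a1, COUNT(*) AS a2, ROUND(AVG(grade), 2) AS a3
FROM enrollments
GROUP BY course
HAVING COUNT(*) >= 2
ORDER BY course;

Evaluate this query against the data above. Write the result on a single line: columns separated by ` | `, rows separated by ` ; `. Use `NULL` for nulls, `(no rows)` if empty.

Group enrollments by course.
Per group compute: MIN(credits), COUNT(*), ROUND(AVG(grade), 2).
HAVING: drop groups with fewer than 2 rows.
  BI210: ids {24, 28} → MIN(credits)=3, COUNT(*)=2, ROUND(AVG(grade), 2)=69
  EC200: ids {20, 34} → MIN(credits)=4, COUNT(*)=2, ROUND(AVG(grade), 2)=95
  EN101: ids {11, 19, 26} → MIN(credits)=2, COUNT(*)=3, ROUND(AVG(grade), 2)=69
  PH150: ids {22, 25, 30, 32} → MIN(credits)=1, COUNT(*)=4, ROUND(AVG(grade), 2)=75

BI210 | 3 | 2 | 69 ; EC200 | 4 | 2 | 95 ; EN101 | 2 | 3 | 69 ; PH150 | 1 | 4 | 75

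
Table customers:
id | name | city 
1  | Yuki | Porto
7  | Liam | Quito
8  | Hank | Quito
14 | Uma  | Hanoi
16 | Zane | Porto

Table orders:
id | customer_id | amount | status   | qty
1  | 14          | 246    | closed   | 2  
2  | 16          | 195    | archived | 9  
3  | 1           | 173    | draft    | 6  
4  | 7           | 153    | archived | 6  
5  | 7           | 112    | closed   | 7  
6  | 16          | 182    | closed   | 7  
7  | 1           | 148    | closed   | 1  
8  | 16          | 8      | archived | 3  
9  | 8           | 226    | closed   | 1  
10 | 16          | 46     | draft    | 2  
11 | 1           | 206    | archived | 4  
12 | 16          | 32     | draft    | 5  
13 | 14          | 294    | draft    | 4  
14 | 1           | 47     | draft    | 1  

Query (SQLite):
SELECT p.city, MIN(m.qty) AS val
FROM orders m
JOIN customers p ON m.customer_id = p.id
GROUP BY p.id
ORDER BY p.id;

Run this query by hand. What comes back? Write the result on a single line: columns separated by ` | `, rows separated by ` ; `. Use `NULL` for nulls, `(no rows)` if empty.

Porto | 1 ; Quito | 6 ; Quito | 1 ; Hanoi | 2 ; Porto | 2

Join each orders row to its customers via customer_id.
Group joined rows by customers.id; compute MIN(m.qty) per group.
  1: ids {3, 7, 11, 14} → MIN(m.qty)=1
  7: ids {4, 5} → MIN(m.qty)=6
  8: ids {9} → MIN(m.qty)=1
  14: ids {1, 13} → MIN(m.qty)=2
  16: ids {2, 6, 8, 10, 12} → MIN(m.qty)=2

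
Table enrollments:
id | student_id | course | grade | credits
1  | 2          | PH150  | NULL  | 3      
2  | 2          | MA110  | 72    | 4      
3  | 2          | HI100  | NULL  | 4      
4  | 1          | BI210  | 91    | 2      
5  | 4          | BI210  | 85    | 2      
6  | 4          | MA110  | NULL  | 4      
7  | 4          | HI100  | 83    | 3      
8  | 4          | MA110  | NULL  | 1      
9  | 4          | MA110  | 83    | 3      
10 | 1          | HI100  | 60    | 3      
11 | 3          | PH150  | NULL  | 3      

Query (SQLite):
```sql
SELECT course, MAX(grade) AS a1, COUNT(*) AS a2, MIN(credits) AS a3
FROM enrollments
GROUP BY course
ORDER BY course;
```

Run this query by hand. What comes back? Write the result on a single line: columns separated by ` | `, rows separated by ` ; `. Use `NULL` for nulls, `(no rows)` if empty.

BI210 | 91 | 2 | 2 ; HI100 | 83 | 3 | 3 ; MA110 | 83 | 4 | 1 ; PH150 | NULL | 2 | 3

Group enrollments by course.
Per group compute: MAX(grade), COUNT(*), MIN(credits).
  BI210: ids {4, 5} → MAX(grade)=91, COUNT(*)=2, MIN(credits)=2
  HI100: ids {3, 7, 10} → MAX(grade)=83, COUNT(*)=3, MIN(credits)=3
  MA110: ids {2, 6, 8, 9} → MAX(grade)=83, COUNT(*)=4, MIN(credits)=1
  PH150: ids {1, 11} → MAX(grade)=NULL, COUNT(*)=2, MIN(credits)=3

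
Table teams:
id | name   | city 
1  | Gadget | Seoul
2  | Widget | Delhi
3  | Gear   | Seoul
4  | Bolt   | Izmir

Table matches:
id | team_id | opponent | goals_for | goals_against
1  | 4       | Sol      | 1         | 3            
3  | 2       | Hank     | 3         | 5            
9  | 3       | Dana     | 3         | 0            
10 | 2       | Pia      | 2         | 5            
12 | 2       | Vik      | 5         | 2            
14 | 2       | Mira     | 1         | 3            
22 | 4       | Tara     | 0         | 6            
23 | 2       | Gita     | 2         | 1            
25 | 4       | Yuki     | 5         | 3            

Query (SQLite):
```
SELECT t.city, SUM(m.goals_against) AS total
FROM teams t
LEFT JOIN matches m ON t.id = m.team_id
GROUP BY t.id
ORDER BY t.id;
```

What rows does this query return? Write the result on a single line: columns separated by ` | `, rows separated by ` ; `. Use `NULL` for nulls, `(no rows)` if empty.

LEFT JOIN keeps every teams row; unmatched ones get NULL for matches columns.
Group by teams.id and compute SUM(m.goals_against). SUM over an all-NULL group is NULL.
  1: ids {—} → SUM(m.goals_against)=NULL
  2: ids {3, 10, 12, 14, 23} → SUM(m.goals_against)=16
  3: ids {9} → SUM(m.goals_against)=0
  4: ids {1, 22, 25} → SUM(m.goals_against)=12

Seoul | NULL ; Delhi | 16 ; Seoul | 0 ; Izmir | 12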